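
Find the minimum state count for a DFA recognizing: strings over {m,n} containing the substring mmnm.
By Myhill–Nerode, count the distinguishable equivalence classes: 5 classes — one per longest suffix of the input that is a prefix of 'mmnm' (lengths 0 through 3), plus an absorbing 'already seen mmnm' class.
5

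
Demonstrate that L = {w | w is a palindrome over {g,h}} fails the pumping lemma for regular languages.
Assume L is regular with pumping length p. Idea: pumping the leading g-block breaks the symmetry.
Choose s = g^p h g^p (a palindrome of length 2p+1 ≥ p). By the pumping lemma, s = xyz with |xy| ≤ p, |y| > 0, so y = g^k with k > 0 (xy lies entirely in the first g^p). Then xy²z = g^(p+k) h g^p, which is not a palindrome since p+k ≠ p.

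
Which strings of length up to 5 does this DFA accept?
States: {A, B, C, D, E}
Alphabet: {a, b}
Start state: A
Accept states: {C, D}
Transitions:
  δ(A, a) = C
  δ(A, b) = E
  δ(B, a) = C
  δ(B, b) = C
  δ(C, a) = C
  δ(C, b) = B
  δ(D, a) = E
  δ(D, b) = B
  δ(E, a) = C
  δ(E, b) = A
a, aa, ba, aaa, aba, abb, baa, bba, aaaa, aaba, aabb, abaa, abba, baaa, baba, babb, bbaa, bbba, aaaaa, aaaba, aaabb, aabaa, aabba, abaaa, ababa, ababb, abbaa, abbba, abbbb, baaaa, baaba, baabb, babaa, babba, bbaaa, bbaba, bbabb, bbbaa, bbbba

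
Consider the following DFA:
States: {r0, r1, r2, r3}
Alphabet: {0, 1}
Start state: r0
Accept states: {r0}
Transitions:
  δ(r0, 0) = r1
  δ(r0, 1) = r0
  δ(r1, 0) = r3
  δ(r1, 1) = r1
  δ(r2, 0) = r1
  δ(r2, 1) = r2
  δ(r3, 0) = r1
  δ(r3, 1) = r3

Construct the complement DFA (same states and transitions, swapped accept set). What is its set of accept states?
Complement accept states = All states \ Original accept states
= {r0, r1, r2, r3} \ {r0}
{r1, r2, r3}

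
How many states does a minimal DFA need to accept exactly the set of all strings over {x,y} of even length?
By Myhill–Nerode, count the distinguishable equivalence classes: two classes — parity of the length.
2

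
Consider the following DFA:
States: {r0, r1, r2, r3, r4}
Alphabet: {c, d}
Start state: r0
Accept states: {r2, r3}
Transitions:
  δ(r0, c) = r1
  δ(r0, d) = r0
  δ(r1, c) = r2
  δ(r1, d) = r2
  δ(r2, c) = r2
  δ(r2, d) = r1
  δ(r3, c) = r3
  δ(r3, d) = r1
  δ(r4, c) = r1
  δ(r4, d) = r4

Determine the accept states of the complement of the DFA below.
Complement accept states = All states \ Original accept states
= {r0, r1, r2, r3, r4} \ {r2, r3}
{r0, r1, r4}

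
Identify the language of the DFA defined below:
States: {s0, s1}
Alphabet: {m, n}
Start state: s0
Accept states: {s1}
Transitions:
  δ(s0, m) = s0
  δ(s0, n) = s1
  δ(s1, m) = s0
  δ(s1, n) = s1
Testing a few strings:
  'mn' → accept
  'nn' → accept
  'nm' → reject
  'n' → accept
State roles: s0=last symbol not n; s1=last symbol is n
All strings over {m,n} ending with n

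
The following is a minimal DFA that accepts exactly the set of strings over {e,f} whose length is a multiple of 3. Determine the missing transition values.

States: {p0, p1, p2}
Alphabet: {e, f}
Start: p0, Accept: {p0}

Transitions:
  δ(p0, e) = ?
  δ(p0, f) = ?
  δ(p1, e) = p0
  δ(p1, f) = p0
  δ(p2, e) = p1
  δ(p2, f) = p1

From the language and accept set, identify what each state tracks — p0: length ≡ 0 (mod 3); p1: length ≡ 2 (mod 3); p2: length ≡ 1 (mod 3).
Each missing δ(q, a) is the state matching the new tracked value after reading a.
δ(p0, e) = p2; δ(p0, f) = p2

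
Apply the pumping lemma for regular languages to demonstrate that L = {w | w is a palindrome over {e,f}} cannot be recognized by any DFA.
Assume L is regular with pumping length p. Idea: pumping the leading e-block breaks the symmetry.
Choose s = e^p f e^p (a palindrome of length 2p+1 ≥ p). By the pumping lemma, s = xyz with |xy| ≤ p, |y| > 0, so y = e^k with k > 0 (xy lies entirely in the first e^p). Then xy²z = e^(p+k) f e^p, which is not a palindrome since p+k ≠ p.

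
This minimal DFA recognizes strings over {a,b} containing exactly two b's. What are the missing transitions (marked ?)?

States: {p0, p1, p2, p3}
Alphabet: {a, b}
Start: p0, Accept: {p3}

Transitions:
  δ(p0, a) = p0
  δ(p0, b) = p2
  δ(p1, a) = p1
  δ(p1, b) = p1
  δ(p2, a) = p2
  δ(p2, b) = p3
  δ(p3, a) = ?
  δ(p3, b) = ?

From the language and accept set, identify what each state tracks — p0: zero b's; p1: ≥ three b's (dead); p2: one b; p3: two b's.
Each missing δ(q, a) is the state matching the new tracked value after reading a.
δ(p3, a) = p3; δ(p3, b) = p1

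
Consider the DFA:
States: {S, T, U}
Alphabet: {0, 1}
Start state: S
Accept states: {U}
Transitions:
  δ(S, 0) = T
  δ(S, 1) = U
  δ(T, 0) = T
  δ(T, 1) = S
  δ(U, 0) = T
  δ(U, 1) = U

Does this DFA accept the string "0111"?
Processing string "0111":
  S --0--> T
  T --1--> S
  S --1--> U
  U --1--> U
Final state: U
Accept states: {U}
Yes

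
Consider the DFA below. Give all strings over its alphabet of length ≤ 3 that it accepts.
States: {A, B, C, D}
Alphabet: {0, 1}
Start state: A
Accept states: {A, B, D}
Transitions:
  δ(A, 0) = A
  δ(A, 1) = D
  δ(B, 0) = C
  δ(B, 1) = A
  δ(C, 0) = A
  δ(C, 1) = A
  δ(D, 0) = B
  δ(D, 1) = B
ε, 0, 1, 00, 01, 10, 11, 000, 001, 010, 011, 101, 111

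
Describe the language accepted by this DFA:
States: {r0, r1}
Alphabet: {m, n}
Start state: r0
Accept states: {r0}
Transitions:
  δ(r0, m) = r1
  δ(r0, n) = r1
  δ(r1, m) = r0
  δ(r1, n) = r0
Testing a few strings:
  'mn' → accept
  'nmm' → reject
  'm' → reject
  'nm' → accept
State roles: r0=even length so far; r1=odd length so far
All strings over {m,n} of even length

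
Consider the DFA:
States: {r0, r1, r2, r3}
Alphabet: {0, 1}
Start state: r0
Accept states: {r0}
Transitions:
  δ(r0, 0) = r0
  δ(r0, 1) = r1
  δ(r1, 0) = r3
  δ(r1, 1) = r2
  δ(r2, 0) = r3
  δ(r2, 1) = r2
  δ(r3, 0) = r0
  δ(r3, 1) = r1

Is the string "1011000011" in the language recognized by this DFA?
Processing string "1011000011":
  r0 --1--> r1
  r1 --0--> r3
  r3 --1--> r1
  r1 --1--> r2
  r2 --0--> r3
  r3 --0--> r0
  r0 --0--> r0
  r0 --0--> r0
  r0 --1--> r1
  r1 --1--> r2
Final state: r2
Accept states: {r0}
No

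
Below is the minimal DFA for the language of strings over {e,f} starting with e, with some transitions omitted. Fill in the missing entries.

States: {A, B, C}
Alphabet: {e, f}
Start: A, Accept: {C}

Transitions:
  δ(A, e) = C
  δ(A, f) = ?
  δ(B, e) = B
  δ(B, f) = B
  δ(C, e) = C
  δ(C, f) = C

From the language and accept set, identify what each state tracks — A: no input read; B: started with f (dead); C: started with e.
Each missing δ(q, a) is the state matching the new tracked value after reading a.
δ(A, f) = B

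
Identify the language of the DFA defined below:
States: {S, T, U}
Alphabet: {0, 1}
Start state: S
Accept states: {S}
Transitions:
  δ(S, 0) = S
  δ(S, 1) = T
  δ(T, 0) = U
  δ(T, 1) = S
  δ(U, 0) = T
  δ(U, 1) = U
Testing a few strings:
  '011' → accept
  '1' → reject
  '0' → accept
  '1011' → reject
State roles: S=value ≡ 0 (mod 3); T=value ≡ 1 (mod 3); U=value ≡ 2 (mod 3)
All binary strings representing a multiple of 3 (read in base 2; leading zeros allowed and ε counts as 0)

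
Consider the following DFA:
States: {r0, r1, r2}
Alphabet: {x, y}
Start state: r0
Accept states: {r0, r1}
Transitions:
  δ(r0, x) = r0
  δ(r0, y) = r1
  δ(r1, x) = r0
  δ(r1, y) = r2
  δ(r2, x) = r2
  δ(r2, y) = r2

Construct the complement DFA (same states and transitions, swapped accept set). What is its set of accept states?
Complement accept states = All states \ Original accept states
= {r0, r1, r2} \ {r0, r1}
{r2}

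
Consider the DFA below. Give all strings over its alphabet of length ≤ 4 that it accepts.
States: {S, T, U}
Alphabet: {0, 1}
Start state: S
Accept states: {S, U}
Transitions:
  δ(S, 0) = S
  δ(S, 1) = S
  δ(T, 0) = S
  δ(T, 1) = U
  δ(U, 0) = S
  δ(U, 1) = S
ε, 0, 1, 00, 01, 10, 11, 000, 001, 010, 011, 100, 101, 110, 111, 0000, 0001, 0010, 0011, 0100, 0101, 0110, 0111, 1000, 1001, 1010, 1011, 1100, 1101, 1110, 1111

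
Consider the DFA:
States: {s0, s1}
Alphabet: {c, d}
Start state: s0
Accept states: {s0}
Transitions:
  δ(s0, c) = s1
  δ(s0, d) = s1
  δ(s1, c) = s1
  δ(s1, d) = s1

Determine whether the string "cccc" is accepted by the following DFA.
Processing string "cccc":
  s0 --c--> s1
  s1 --c--> s1
  s1 --c--> s1
  s1 --c--> s1
Final state: s1
Accept states: {s0}
No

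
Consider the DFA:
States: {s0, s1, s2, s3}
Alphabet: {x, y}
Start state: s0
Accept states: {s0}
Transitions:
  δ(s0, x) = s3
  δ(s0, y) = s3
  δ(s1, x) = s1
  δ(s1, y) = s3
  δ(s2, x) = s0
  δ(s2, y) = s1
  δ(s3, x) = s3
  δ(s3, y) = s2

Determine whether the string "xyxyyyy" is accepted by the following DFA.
Processing string "xyxyyyy":
  s0 --x--> s3
  s3 --y--> s2
  s2 --x--> s0
  s0 --y--> s3
  s3 --y--> s2
  s2 --y--> s1
  s1 --y--> s3
Final state: s3
Accept states: {s0}
No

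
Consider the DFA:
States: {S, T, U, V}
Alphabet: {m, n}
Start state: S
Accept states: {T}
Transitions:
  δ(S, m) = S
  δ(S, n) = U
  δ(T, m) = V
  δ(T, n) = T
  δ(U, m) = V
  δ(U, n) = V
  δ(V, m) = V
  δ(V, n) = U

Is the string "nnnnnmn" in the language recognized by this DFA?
Processing string "nnnnnmn":
  S --n--> U
  U --n--> V
  V --n--> U
  U --n--> V
  V --n--> U
  U --m--> V
  V --n--> U
Final state: U
Accept states: {T}
No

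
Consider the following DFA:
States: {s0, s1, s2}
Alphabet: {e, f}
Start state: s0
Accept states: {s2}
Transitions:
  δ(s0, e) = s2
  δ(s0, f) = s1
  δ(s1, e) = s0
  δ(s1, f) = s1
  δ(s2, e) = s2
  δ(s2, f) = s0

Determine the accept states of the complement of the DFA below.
Complement accept states = All states \ Original accept states
= {s0, s1, s2} \ {s2}
{s0, s1}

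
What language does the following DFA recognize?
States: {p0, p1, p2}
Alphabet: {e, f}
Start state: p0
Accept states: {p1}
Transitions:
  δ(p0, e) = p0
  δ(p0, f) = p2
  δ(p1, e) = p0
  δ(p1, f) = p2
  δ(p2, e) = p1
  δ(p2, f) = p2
Testing a few strings:
  'eeee' → reject
  'eff' → reject
  'ef' → reject
  'eef' → reject
State roles: p0=no suffix match; p1=suffix is fe; p2=one trailing f
All strings over {e,f} ending with fe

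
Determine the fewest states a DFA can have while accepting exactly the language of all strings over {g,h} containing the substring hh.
By Myhill–Nerode, count the distinguishable equivalence classes: 3 classes — one per longest suffix of the input that is a prefix of 'hh' (lengths 0 through 1), plus an absorbing 'already seen hh' class.
3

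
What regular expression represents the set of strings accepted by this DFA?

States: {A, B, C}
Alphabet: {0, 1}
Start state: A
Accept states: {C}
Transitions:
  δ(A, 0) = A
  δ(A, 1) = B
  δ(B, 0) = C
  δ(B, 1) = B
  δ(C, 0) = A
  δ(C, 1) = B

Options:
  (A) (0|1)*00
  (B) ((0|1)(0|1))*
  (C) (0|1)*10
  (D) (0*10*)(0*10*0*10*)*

Check each option against the DFA on short strings; one disagreement eliminates an option:
  (A) (0|1)*00: on '00' the DFA goes A → A → A and rejects (A ∉ Accept), but the regex matches it → eliminate
  (B) ((0|1)(0|1))*: on ε the DFA stays in A and rejects (A ∉ Accept), but the regex matches it → eliminate
  (C) (0|1)*10: agrees with the DFA on every string of length ≤ 6
  (D) (0*10*)(0*10*0*10*)*: on '1' the DFA goes A → B and rejects (B ∉ Accept), but the regex matches it → eliminate
Only (C) is consistent with the DFA.
(C) (0|1)*10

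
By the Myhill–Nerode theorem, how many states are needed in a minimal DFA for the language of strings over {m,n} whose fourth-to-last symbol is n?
By Myhill–Nerode, count the distinguishable equivalence classes: 2^4 = 16 classes — the DFA must remember the last 4 symbols read; every pair of distinct length-4 suffixes is distinguishable by some continuation.
16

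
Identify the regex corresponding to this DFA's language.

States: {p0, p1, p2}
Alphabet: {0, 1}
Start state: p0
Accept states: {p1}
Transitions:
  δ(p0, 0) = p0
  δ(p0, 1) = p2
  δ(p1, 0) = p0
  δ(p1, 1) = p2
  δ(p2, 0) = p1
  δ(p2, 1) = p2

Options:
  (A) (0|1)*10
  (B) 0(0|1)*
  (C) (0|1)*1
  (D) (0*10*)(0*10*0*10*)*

Check each option against the DFA on short strings; one disagreement eliminates an option:
  (A) (0|1)*10: agrees with the DFA on every string of length ≤ 6
  (B) 0(0|1)*: on '0' the DFA goes p0 → p0 and rejects (p0 ∉ Accept), but the regex matches it → eliminate
  (C) (0|1)*1: on '1' the DFA goes p0 → p2 and rejects (p2 ∉ Accept), but the regex matches it → eliminate
  (D) (0*10*)(0*10*0*10*)*: on '1' the DFA goes p0 → p2 and rejects (p2 ∉ Accept), but the regex matches it → eliminate
Only (A) is consistent with the DFA.
(A) (0|1)*10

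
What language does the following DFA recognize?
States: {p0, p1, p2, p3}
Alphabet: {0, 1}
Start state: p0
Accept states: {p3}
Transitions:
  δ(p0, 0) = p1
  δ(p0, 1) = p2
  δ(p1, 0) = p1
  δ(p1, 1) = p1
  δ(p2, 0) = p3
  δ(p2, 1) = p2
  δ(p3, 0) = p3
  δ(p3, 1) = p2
Testing a few strings:
  '1101' → reject
  '1' → reject
  '1100' → accept
  '0' → reject
State roles: p0=no input read; p1=started with 0 (dead); p2=started with 1, last symbol 1; p3=started with 1, last symbol 0
All binary strings that start with 1 and end with 0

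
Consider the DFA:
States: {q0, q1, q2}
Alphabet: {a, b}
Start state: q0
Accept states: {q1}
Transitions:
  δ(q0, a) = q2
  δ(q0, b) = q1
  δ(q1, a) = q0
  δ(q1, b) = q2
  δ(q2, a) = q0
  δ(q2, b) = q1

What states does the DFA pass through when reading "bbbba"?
read 'b': q0 → q1
  read 'b': q1 → q2
  read 'b': q2 → q1
  read 'b': q1 → q2
  read 'a': q2 → q0
q0 -> q1 -> q2 -> q1 -> q2 -> q0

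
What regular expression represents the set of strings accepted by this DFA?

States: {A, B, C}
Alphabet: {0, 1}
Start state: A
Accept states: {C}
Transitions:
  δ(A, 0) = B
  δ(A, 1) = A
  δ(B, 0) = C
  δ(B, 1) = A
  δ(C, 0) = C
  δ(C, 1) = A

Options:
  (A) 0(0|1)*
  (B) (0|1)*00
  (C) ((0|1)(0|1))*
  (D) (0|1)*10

Check each option against the DFA on short strings; one disagreement eliminates an option:
  (A) 0(0|1)*: on '0' the DFA goes A → B and rejects (B ∉ Accept), but the regex matches it → eliminate
  (B) (0|1)*00: agrees with the DFA on every string of length ≤ 6
  (C) ((0|1)(0|1))*: on ε the DFA stays in A and rejects (A ∉ Accept), but the regex matches it → eliminate
  (D) (0|1)*10: on '00' the DFA goes A → B → C and accepts (C ∈ Accept), but the regex does not match it → eliminate
Only (B) is consistent with the DFA.
(B) (0|1)*00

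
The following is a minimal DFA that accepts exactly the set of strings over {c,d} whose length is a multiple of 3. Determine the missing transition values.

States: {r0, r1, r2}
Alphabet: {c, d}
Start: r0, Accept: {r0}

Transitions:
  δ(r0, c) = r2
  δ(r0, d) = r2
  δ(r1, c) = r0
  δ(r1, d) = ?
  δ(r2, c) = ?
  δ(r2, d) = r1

From the language and accept set, identify what each state tracks — r0: length ≡ 0 (mod 3); r1: length ≡ 2 (mod 3); r2: length ≡ 1 (mod 3).
Each missing δ(q, a) is the state matching the new tracked value after reading a.
δ(r1, d) = r0; δ(r2, c) = r1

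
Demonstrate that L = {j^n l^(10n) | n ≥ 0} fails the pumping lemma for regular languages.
Assume L is regular with pumping length p. Idea: pumping the j-block breaks the 1:10 ratio.
Choose s = j^p l^(10p) (length 11p ≥ p). By the pumping lemma, s = xyz with |xy| ≤ p, |y| > 0, so y = j^k with k ≥ 1. Then xy²z = j^(p+k) l^(10p). For this to be in L we would need 10p = 10(p+k), i.e. 10k = 0, contradicting k ≥ 1. So xy²z ∉ L.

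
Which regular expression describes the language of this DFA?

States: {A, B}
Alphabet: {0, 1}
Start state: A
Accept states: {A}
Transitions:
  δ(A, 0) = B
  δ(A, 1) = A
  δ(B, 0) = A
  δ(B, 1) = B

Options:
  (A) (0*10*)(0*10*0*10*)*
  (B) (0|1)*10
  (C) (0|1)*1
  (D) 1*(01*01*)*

Check each option against the DFA on short strings; one disagreement eliminates an option:
  (A) (0*10*)(0*10*0*10*)*: on ε the DFA stays in A and accepts (A ∈ Accept), but the regex does not match it → eliminate
  (B) (0|1)*10: on ε the DFA stays in A and accepts (A ∈ Accept), but the regex does not match it → eliminate
  (C) (0|1)*1: on ε the DFA stays in A and accepts (A ∈ Accept), but the regex does not match it → eliminate
  (D) 1*(01*01*)*: agrees with the DFA on every string of length ≤ 6
Only (D) is consistent with the DFA.
(D) 1*(01*01*)*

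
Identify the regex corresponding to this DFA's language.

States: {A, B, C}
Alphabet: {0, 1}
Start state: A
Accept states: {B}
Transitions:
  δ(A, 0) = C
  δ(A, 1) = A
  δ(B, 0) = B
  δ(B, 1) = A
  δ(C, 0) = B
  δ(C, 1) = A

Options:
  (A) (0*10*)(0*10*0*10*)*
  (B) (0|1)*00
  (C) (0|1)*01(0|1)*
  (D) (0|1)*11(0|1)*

Check each option against the DFA on short strings; one disagreement eliminates an option:
  (A) (0*10*)(0*10*0*10*)*: on '1' the DFA goes A → A and rejects (A ∉ Accept), but the regex matches it → eliminate
  (B) (0|1)*00: agrees with the DFA on every string of length ≤ 6
  (C) (0|1)*01(0|1)*: on '00' the DFA goes A → C → B and accepts (B ∈ Accept), but the regex does not match it → eliminate
  (D) (0|1)*11(0|1)*: on '00' the DFA goes A → C → B and accepts (B ∈ Accept), but the regex does not match it → eliminate
Only (B) is consistent with the DFA.
(B) (0|1)*00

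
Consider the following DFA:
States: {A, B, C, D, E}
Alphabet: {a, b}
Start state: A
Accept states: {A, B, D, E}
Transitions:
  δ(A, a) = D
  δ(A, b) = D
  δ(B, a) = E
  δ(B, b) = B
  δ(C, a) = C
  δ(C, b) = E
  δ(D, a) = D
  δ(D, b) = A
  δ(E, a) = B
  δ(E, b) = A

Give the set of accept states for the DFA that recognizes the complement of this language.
Complement accept states = All states \ Original accept states
= {A, B, C, D, E} \ {A, B, D, E}
{C}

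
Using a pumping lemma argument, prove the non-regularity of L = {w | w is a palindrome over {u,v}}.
Assume L is regular with pumping length p. Idea: pumping the leading u-block breaks the symmetry.
Choose s = u^p v u^p (a palindrome of length 2p+1 ≥ p). By the pumping lemma, s = xyz with |xy| ≤ p, |y| > 0, so y = u^k with k > 0 (xy lies entirely in the first u^p). Then xy²z = u^(p+k) v u^p, which is not a palindrome since p+k ≠ p.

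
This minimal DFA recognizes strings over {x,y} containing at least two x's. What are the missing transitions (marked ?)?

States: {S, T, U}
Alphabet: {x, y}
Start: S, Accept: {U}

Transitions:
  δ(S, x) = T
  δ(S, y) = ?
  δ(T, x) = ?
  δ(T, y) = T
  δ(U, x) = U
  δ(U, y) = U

From the language and accept set, identify what each state tracks — S: zero x's seen; T: one x seen; U: ≥ two x's seen.
Each missing δ(q, a) is the state matching the new tracked value after reading a.
δ(S, y) = S; δ(T, x) = U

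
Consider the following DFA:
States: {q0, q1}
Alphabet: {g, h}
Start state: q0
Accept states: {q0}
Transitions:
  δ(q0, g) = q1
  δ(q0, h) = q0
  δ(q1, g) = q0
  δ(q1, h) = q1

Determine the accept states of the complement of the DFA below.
Complement accept states = All states \ Original accept states
= {q0, q1} \ {q0}
{q1}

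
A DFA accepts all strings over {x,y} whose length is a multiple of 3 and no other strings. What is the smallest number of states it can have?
By Myhill–Nerode, count the distinguishable equivalence classes: 3 classes — one per residue of the length mod 3; class i is distinguished from class j by any string of length (3 − i) mod 3.
3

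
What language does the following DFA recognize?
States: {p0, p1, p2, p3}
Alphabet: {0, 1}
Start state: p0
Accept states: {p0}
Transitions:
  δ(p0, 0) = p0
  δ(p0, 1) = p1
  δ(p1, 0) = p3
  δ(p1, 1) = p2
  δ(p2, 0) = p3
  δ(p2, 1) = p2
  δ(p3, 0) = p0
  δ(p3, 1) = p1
Testing a few strings:
  '1' → reject
  '01' → reject
  '1100' → accept
  '0' → accept
State roles: p0=value ≡ 0 (mod 4); p1=value ≡ 1 (mod 4); p2=value ≡ 3 (mod 4); p3=value ≡ 2 (mod 4)
All binary strings representing a multiple of 4 (read in base 2; leading zeros allowed and ε counts as 0)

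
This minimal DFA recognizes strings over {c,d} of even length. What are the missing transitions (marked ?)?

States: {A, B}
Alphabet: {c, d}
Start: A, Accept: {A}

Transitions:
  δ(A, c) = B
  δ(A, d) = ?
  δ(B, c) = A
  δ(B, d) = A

From the language and accept set, identify what each state tracks — A: even length so far; B: odd length so far.
Each missing δ(q, a) is the state matching the new tracked value after reading a.
δ(A, d) = B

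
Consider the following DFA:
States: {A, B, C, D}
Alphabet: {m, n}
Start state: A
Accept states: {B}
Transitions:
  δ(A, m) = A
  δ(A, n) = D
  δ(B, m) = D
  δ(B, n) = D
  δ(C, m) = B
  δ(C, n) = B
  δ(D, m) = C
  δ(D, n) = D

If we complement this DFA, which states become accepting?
Complement accept states = All states \ Original accept states
= {A, B, C, D} \ {B}
{A, C, D}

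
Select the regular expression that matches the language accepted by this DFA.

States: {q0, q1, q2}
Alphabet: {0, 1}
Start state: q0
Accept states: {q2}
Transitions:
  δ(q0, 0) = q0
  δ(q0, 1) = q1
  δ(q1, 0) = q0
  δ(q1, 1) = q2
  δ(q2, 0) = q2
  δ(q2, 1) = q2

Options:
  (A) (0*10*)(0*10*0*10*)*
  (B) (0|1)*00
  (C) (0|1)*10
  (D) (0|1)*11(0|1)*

Check each option against the DFA on short strings; one disagreement eliminates an option:
  (A) (0*10*)(0*10*0*10*)*: on '1' the DFA goes q0 → q1 and rejects (q1 ∉ Accept), but the regex matches it → eliminate
  (B) (0|1)*00: on '00' the DFA goes q0 → q0 → q0 and rejects (q0 ∉ Accept), but the regex matches it → eliminate
  (C) (0|1)*10: on '10' the DFA goes q0 → q1 → q0 and rejects (q0 ∉ Accept), but the regex matches it → eliminate
  (D) (0|1)*11(0|1)*: agrees with the DFA on every string of length ≤ 6
Only (D) is consistent with the DFA.
(D) (0|1)*11(0|1)*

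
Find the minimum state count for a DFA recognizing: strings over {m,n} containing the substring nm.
By Myhill–Nerode, count the distinguishable equivalence classes: 3 classes — one per longest suffix of the input that is a prefix of 'nm' (lengths 0 through 1), plus an absorbing 'already seen nm' class.
3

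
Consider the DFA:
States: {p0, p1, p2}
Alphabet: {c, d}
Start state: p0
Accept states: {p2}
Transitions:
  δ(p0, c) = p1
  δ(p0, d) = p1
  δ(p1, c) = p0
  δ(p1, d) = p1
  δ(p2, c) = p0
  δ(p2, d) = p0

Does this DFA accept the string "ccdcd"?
Processing string "ccdcd":
  p0 --c--> p1
  p1 --c--> p0
  p0 --d--> p1
  p1 --c--> p0
  p0 --d--> p1
Final state: p1
Accept states: {p2}
No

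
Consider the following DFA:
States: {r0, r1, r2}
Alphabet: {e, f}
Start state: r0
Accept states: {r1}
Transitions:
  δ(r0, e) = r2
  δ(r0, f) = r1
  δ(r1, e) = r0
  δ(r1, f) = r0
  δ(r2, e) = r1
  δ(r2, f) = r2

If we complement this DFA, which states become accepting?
Complement accept states = All states \ Original accept states
= {r0, r1, r2} \ {r1}
{r0, r2}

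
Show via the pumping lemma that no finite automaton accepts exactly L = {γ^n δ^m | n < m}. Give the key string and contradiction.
Assume L is regular with pumping length p. Idea: pumping up the γ-block makes the γ-count reach the δ-count.
Choose s = γ^p δ^(p+1) ∈ L. By the pumping lemma, s = xyz with |xy| ≤ p, |y| > 0, so y = γ^k with k ≥ 1. Then xy²z = γ^(p+k) δ^(p+1). Since p+k ≥ p+1, the number of γ's is no longer strictly less than the number of δ's, so xy²z ∉ L.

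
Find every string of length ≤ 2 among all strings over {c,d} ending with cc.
cc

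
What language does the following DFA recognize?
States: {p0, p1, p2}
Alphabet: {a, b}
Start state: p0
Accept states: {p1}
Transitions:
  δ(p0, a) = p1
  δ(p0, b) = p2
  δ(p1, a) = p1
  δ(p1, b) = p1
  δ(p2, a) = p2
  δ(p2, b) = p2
Testing a few strings:
  'aab' → accept
  'bb' → reject
  'b' → reject
  'baa' → reject
State roles: p0=no input read; p1=started with a; p2=started with b (dead)
All strings over {a,b} starting with a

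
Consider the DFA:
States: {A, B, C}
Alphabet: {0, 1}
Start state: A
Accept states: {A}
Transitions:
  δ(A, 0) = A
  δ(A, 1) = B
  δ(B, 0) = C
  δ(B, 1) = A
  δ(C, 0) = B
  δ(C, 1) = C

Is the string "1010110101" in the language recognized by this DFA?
Processing string "1010110101":
  A --1--> B
  B --0--> C
  C --1--> C
  C --0--> B
  B --1--> A
  A --1--> B
  B --0--> C
  C --1--> C
  C --0--> B
  B --1--> A
Final state: A
Accept states: {A}
Yes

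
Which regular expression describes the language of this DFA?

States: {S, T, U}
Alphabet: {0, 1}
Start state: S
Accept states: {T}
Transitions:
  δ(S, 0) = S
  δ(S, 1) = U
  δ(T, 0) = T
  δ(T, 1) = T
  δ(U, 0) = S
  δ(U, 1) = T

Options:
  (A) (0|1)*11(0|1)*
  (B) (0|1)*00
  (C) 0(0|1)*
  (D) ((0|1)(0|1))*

Check each option against the DFA on short strings; one disagreement eliminates an option:
  (A) (0|1)*11(0|1)*: agrees with the DFA on every string of length ≤ 6
  (B) (0|1)*00: on '00' the DFA goes S → S → S and rejects (S ∉ Accept), but the regex matches it → eliminate
  (C) 0(0|1)*: on '0' the DFA goes S → S and rejects (S ∉ Accept), but the regex matches it → eliminate
  (D) ((0|1)(0|1))*: on ε the DFA stays in S and rejects (S ∉ Accept), but the regex matches it → eliminate
Only (A) is consistent with the DFA.
(A) (0|1)*11(0|1)*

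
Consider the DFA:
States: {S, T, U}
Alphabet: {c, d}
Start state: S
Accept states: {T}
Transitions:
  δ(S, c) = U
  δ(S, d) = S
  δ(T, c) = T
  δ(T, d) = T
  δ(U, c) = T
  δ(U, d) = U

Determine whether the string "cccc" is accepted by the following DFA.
Processing string "cccc":
  S --c--> U
  U --c--> T
  T --c--> T
  T --c--> T
Final state: T
Accept states: {T}
Yes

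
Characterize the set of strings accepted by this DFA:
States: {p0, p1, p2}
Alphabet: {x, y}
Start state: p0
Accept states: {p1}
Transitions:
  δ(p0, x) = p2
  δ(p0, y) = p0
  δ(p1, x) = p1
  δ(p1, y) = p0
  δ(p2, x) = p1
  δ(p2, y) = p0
Testing a few strings:
  'yyy' → reject
  'xy' → reject
  'xyyy' → reject
  'y' → reject
State roles: p0=last symbol not x; p1=two trailing x's; p2=one trailing x
All strings over {x,y} ending with xx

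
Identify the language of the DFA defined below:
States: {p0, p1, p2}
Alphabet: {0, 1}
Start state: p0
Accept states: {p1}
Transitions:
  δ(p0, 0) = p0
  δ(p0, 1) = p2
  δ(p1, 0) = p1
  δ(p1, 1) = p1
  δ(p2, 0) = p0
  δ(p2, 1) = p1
Testing a few strings:
  '0000' → reject
  '101' → reject
  '00' → reject
  '1' → reject
State roles: p0=no progress toward 11; p1=substring 11 seen; p2=one trailing 1
All binary strings containing the substring 11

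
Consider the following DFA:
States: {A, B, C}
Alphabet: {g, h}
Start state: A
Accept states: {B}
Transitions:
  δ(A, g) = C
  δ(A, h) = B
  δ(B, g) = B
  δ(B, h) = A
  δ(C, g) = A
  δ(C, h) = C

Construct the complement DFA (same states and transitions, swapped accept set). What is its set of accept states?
Complement accept states = All states \ Original accept states
= {A, B, C} \ {B}
{A, C}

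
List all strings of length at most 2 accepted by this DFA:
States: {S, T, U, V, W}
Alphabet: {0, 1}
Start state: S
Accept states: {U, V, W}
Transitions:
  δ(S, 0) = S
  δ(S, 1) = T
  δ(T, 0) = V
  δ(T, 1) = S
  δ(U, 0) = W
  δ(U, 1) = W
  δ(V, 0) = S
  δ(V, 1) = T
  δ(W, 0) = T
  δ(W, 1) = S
10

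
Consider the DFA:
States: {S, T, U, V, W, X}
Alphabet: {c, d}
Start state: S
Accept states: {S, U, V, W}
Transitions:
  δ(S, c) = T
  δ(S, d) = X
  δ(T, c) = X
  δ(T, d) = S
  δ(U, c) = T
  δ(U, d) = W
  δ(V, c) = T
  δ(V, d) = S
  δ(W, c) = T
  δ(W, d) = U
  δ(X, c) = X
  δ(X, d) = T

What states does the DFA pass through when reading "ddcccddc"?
read 'd': S → X
  read 'd': X → T
  read 'c': T → X
  read 'c': X → X
  read 'c': X → X
  read 'd': X → T
  read 'd': T → S
  read 'c': S → T
S -> X -> T -> X -> X -> X -> T -> S -> T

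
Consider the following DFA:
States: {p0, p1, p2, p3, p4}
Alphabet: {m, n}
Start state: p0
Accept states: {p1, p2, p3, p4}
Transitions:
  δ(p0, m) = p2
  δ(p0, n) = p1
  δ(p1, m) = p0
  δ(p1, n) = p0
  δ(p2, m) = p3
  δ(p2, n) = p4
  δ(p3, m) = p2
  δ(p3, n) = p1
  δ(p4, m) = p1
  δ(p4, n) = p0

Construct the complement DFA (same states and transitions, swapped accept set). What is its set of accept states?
Complement accept states = All states \ Original accept states
= {p0, p1, p2, p3, p4} \ {p1, p2, p3, p4}
{p0}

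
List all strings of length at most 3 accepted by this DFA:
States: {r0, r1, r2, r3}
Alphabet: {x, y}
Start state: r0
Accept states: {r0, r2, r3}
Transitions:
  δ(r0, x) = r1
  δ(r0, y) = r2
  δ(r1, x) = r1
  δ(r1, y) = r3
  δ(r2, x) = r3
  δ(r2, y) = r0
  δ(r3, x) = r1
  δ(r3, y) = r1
ε, y, xy, yx, yy, xxy, yyy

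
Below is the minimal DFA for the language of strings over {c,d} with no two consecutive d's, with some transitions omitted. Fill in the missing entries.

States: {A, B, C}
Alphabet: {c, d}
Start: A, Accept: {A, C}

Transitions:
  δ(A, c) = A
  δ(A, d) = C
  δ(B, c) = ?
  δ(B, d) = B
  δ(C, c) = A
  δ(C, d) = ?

From the language and accept set, identify what each state tracks — A: last symbol not d (ok); B: saw dd (dead); C: last symbol d (ok).
Each missing δ(q, a) is the state matching the new tracked value after reading a.
δ(B, c) = B; δ(C, d) = B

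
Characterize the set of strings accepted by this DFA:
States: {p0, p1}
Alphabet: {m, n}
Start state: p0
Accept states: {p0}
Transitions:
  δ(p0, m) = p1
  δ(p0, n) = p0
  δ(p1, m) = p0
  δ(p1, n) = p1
Testing a few strings:
  'mn' → reject
  'mmn' → accept
  'nm' → reject
  'nn' → accept
State roles: p0=even number of m's so far; p1=odd number of m's so far
All strings over {m,n} with an even number of m's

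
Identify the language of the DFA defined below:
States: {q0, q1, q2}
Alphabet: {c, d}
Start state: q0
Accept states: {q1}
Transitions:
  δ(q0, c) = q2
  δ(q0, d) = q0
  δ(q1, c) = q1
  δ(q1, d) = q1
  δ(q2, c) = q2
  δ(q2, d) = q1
Testing a few strings:
  'cd' → accept
  'dc' → reject
  'dcdc' → accept
  'ccd' → accept
State roles: q0=no c seen yet; q1=substring cd seen; q2=seen a c, waiting for d
All strings over {c,d} containing the substring cd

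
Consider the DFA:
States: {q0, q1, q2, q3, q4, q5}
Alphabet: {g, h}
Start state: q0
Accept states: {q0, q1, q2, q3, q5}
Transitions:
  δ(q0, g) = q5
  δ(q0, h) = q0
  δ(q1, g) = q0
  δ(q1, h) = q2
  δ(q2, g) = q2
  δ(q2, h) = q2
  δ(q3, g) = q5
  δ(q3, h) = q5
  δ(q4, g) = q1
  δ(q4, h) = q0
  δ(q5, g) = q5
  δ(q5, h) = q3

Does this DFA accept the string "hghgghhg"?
Processing string "hghgghhg":
  q0 --h--> q0
  q0 --g--> q5
  q5 --h--> q3
  q3 --g--> q5
  q5 --g--> q5
  q5 --h--> q3
  q3 --h--> q5
  q5 --g--> q5
Final state: q5
Accept states: {q0, q1, q2, q3, q5}
Yes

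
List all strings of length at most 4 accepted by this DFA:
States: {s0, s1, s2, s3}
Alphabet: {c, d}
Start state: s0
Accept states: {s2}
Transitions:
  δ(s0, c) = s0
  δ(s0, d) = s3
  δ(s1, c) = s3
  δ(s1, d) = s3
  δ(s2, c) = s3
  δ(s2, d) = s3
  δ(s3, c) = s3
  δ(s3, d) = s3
None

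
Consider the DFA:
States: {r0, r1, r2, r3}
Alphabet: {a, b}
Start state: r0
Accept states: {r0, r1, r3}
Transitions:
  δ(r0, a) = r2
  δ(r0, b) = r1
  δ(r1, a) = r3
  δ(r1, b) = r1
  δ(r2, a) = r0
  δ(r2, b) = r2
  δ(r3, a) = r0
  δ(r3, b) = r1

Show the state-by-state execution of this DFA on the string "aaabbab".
read 'a': r0 → r2
  read 'a': r2 → r0
  read 'a': r0 → r2
  read 'b': r2 → r2
  read 'b': r2 → r2
  read 'a': r2 → r0
  read 'b': r0 → r1
r0 -> r2 -> r0 -> r2 -> r2 -> r2 -> r0 -> r1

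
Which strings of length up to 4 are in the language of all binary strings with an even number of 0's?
ε, 1, 00, 11, 001, 010, 100, 111, 0000, 0011, 0101, 0110, 1001, 1010, 1100, 1111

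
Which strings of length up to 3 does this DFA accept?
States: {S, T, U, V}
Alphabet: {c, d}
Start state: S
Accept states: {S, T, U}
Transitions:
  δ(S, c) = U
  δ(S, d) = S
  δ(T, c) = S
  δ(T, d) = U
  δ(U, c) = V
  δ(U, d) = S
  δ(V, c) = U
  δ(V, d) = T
ε, c, d, cd, dc, dd, ccc, ccd, cdc, cdd, dcd, ddc, ddd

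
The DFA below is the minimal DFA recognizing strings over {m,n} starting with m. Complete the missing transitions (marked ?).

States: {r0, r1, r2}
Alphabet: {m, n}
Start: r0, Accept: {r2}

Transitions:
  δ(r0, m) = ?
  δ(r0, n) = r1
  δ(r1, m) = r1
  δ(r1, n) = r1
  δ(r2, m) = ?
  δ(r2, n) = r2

From the language and accept set, identify what each state tracks — r0: no input read; r1: started with n (dead); r2: started with m.
Each missing δ(q, a) is the state matching the new tracked value after reading a.
δ(r0, m) = r2; δ(r2, m) = r2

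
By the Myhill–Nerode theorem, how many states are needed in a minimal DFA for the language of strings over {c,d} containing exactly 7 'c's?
By Myhill–Nerode, count the distinguishable equivalence classes: 9 classes — having seen 0, 1, …, 7, or >7 copies of 'c'; the count-7 class is the only accepting one and >7 is dead.
9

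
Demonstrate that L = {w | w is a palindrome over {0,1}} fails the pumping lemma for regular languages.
Assume L is regular with pumping length p. Idea: pumping the leading 0-block breaks the symmetry.
Choose s = 0^p 1 0^p (a palindrome of length 2p+1 ≥ p). By the pumping lemma, s = xyz with |xy| ≤ p, |y| > 0, so y = 0^k with k > 0 (xy lies entirely in the first 0^p). Then xy²z = 0^(p+k) 1 0^p, which is not a palindrome since p+k ≠ p.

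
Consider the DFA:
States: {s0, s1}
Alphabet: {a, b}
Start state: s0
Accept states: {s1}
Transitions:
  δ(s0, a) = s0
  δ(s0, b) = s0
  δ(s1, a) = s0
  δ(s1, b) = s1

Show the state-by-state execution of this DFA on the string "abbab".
read 'a': s0 → s0
  read 'b': s0 → s0
  read 'b': s0 → s0
  read 'a': s0 → s0
  read 'b': s0 → s0
s0 -> s0 -> s0 -> s0 -> s0 -> s0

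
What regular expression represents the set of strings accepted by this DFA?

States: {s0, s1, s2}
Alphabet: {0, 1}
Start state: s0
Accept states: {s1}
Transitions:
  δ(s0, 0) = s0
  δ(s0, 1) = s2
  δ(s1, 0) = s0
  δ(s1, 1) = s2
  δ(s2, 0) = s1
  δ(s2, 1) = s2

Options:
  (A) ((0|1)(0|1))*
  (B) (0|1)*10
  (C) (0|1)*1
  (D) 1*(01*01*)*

Check each option against the DFA on short strings; one disagreement eliminates an option:
  (A) ((0|1)(0|1))*: on ε the DFA stays in s0 and rejects (s0 ∉ Accept), but the regex matches it → eliminate
  (B) (0|1)*10: agrees with the DFA on every string of length ≤ 6
  (C) (0|1)*1: on '1' the DFA goes s0 → s2 and rejects (s2 ∉ Accept), but the regex matches it → eliminate
  (D) 1*(01*01*)*: on ε the DFA stays in s0 and rejects (s0 ∉ Accept), but the regex matches it → eliminate
Only (B) is consistent with the DFA.
(B) (0|1)*10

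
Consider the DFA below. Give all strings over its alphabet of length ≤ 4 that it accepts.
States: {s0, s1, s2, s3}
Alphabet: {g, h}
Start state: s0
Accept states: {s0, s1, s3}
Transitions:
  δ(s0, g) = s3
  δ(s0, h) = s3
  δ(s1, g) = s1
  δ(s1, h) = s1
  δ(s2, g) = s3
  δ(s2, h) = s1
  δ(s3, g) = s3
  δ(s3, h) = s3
ε, g, h, gg, gh, hg, hh, ggg, ggh, ghg, ghh, hgg, hgh, hhg, hhh, gggg, gggh, gghg, gghh, ghgg, ghgh, ghhg, ghhh, hggg, hggh, hghg, hghh, hhgg, hhgh, hhhg, hhhh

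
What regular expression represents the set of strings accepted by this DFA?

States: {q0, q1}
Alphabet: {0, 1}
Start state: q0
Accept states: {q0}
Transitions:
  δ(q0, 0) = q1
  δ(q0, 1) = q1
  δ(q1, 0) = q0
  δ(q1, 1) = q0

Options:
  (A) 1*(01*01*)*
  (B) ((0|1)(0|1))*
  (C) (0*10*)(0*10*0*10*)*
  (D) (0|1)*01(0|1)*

Check each option against the DFA on short strings; one disagreement eliminates an option:
  (A) 1*(01*01*)*: on '1' the DFA goes q0 → q1 and rejects (q1 ∉ Accept), but the regex matches it → eliminate
  (B) ((0|1)(0|1))*: agrees with the DFA on every string of length ≤ 6
  (C) (0*10*)(0*10*0*10*)*: on ε the DFA stays in q0 and accepts (q0 ∈ Accept), but the regex does not match it → eliminate
  (D) (0|1)*01(0|1)*: on ε the DFA stays in q0 and accepts (q0 ∈ Accept), but the regex does not match it → eliminate
Only (B) is consistent with the DFA.
(B) ((0|1)(0|1))*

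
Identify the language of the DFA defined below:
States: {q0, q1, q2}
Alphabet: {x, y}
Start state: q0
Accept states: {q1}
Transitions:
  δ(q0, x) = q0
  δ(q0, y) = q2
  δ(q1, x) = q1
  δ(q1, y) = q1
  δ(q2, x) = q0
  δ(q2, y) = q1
Testing a few strings:
  'x' → reject
  'yxyy' → accept
  'y' → reject
  'yxyx' → reject
State roles: q0=no progress toward yy; q1=substring yy seen; q2=one trailing y
All strings over {x,y} containing the substring yy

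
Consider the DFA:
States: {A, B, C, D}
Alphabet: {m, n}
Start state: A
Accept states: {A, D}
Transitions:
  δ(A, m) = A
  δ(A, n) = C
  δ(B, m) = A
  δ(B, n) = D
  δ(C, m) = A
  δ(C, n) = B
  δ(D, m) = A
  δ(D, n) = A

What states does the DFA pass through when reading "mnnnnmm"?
read 'm': A → A
  read 'n': A → C
  read 'n': C → B
  read 'n': B → D
  read 'n': D → A
  read 'm': A → A
  read 'm': A → A
A -> A -> C -> B -> D -> A -> A -> A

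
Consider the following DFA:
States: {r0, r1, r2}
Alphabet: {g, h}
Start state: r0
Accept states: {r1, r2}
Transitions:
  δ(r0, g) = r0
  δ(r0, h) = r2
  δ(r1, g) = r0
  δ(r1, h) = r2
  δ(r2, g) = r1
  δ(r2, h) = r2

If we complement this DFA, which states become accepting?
Complement accept states = All states \ Original accept states
= {r0, r1, r2} \ {r1, r2}
{r0}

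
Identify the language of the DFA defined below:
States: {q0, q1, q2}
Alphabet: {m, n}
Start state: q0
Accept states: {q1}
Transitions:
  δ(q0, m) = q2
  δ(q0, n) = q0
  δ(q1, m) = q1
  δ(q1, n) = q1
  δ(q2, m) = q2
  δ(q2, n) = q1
Testing a few strings:
  'nmm' → reject
  'n' → reject
  'nnnm' → reject
  'nmnm' → accept
State roles: q0=no m seen yet; q1=substring mn seen; q2=seen a m, waiting for n
All strings over {m,n} containing the substring mn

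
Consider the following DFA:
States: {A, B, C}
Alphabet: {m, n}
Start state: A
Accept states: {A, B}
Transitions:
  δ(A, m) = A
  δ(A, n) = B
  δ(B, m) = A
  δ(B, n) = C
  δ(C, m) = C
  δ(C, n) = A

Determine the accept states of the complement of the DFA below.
Complement accept states = All states \ Original accept states
= {A, B, C} \ {A, B}
{C}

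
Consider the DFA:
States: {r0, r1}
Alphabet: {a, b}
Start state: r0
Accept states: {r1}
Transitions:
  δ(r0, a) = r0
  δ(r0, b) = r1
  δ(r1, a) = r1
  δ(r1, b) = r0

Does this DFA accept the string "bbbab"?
Processing string "bbbab":
  r0 --b--> r1
  r1 --b--> r0
  r0 --b--> r1
  r1 --a--> r1
  r1 --b--> r0
Final state: r0
Accept states: {r1}
No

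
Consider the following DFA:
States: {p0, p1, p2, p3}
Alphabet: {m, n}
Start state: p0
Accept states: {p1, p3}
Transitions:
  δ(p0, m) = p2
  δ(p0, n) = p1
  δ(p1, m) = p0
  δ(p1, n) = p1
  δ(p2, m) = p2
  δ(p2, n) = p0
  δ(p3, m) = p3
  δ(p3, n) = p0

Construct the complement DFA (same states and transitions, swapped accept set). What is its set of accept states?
Complement accept states = All states \ Original accept states
= {p0, p1, p2, p3} \ {p1, p3}
{p0, p2}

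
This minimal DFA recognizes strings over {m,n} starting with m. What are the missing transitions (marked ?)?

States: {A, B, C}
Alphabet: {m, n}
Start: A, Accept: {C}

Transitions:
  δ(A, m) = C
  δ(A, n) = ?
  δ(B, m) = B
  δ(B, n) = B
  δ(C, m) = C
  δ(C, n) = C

From the language and accept set, identify what each state tracks — A: no input read; B: started with n (dead); C: started with m.
Each missing δ(q, a) is the state matching the new tracked value after reading a.
δ(A, n) = B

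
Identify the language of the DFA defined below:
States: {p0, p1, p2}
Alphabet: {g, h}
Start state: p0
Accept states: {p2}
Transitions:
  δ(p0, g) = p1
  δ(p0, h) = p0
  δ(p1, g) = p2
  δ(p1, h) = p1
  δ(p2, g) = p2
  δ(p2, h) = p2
Testing a few strings:
  'h' → reject
  'hh' → reject
  'g' → reject
  'hg' → reject
State roles: p0=zero g's seen; p1=one g seen; p2=≥ two g's seen
All strings over {g,h} containing at least two g's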